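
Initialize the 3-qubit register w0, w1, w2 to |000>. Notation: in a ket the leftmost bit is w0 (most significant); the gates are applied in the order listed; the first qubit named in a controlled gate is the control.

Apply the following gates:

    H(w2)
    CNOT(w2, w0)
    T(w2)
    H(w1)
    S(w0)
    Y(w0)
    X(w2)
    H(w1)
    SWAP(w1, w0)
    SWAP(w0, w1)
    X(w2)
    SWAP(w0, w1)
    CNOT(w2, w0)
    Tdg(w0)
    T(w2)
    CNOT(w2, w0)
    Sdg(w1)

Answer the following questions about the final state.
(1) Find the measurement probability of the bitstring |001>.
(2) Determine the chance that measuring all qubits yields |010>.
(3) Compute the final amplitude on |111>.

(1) The probability of measuring |001> is 1/2.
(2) Outcome |010> occurs with probability 1/2.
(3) |111> carries amplitude 0 in the final state.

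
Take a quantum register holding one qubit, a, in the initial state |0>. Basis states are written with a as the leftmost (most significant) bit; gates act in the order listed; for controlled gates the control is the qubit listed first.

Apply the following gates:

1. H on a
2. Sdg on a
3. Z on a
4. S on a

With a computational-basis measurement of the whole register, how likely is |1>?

Outcome |1> occurs with probability 1/2.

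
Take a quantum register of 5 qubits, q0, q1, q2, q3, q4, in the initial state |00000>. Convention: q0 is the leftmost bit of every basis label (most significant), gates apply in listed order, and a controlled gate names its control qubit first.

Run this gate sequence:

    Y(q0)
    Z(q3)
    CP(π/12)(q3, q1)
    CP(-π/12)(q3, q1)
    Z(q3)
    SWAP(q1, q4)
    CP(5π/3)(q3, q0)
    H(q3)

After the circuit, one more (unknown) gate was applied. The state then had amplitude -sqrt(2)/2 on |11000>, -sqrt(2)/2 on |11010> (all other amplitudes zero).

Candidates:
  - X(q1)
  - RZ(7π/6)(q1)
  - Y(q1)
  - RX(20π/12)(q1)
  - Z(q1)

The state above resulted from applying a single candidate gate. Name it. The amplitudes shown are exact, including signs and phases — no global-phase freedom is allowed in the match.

It was Y(q1) that produced the state shown.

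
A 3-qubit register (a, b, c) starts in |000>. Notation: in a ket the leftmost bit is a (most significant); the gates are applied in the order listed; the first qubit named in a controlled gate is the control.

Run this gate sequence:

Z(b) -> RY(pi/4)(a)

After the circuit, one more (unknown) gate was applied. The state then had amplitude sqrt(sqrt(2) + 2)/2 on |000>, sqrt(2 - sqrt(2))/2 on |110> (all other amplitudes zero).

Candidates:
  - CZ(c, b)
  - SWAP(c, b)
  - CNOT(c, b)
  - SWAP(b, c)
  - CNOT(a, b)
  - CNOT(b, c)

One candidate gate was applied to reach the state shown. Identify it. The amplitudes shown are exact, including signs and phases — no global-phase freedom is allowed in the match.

The applied gate was CNOT(a, b).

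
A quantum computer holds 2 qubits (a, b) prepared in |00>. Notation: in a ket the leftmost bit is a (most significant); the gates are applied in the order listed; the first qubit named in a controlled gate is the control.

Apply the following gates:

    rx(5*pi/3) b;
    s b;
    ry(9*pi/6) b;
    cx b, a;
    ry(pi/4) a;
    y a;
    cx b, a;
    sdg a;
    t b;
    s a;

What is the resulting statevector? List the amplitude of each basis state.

The resulting statevector has amplitude -sqrt(6)*I*sqrt(2 - sqrt(2))/8 + sqrt(2)*I*sqrt(2 - sqrt(2))/8 on |00>, sqrt(2 - sqrt(2))*(sqrt(2) + sqrt(6))*exp(3*I*pi/4)/8 on |01>, -sqrt(2)*I*sqrt(sqrt(2) + 2)/8 + sqrt(6)*I*sqrt(sqrt(2) + 2)/8 on |10>, sqrt(sqrt(2) + 2)*(sqrt(2) + sqrt(6))*exp(3*I*pi/4)/8 on |11>.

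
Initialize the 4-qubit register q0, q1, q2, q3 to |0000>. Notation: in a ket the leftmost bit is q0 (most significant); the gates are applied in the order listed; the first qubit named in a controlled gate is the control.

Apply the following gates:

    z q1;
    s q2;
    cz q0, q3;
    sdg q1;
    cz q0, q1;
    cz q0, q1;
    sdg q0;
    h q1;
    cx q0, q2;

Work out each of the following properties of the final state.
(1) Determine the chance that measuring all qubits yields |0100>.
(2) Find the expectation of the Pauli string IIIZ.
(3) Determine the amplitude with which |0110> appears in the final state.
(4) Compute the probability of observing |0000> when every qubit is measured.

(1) The probability of measuring |0100> is 1/2.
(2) The observable IIIZ averages to 1.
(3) The amplitude on |0110> is 0.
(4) Outcome |0000> occurs with probability 1/2.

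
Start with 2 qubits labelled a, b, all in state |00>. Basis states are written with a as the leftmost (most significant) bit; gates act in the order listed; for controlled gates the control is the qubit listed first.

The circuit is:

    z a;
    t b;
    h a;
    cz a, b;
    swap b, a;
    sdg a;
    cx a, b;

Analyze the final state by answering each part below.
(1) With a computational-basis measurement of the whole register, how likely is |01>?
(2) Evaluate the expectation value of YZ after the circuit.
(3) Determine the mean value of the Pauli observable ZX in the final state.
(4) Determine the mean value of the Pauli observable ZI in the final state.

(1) A full measurement returns |01> with probability 1/2.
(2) The expectation value of YZ is 0.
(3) In the final state, ZX has expectation 1.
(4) In the final state, ZI has expectation 1.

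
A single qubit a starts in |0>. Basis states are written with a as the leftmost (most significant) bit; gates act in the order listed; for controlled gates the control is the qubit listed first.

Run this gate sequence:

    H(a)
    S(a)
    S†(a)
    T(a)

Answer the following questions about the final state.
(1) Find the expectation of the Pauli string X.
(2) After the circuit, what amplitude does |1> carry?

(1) The expectation value of X is sqrt(2)/2. Key observation: gates 2-3 undo each other exactly, leaving only the rest of the circuit to track.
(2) The final state's coefficient on |1> equals sqrt(2)*exp(I*pi/4)/2.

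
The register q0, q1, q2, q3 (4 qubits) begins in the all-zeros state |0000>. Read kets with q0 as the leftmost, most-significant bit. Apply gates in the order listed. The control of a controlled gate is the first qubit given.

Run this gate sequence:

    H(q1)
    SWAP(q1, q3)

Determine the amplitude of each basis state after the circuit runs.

After the circuit, the state carries amplitude sqrt(2)/2 on |0000>, sqrt(2)/2 on |0001>, and 0 on every other basis state.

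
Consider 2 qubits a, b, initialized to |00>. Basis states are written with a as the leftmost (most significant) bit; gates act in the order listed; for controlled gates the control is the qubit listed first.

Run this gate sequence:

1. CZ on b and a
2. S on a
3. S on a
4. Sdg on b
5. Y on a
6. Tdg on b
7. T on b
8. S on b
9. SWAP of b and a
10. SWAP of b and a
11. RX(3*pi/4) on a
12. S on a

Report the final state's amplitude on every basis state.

After the circuit, the state carries amplitude sqrt(sqrt(2) + 2)/2 on |00>, 0 on |01>, -sqrt(2 - sqrt(2))/2 on |10>, 0 on |11>. Key observation: the block from step 9 through step 10 cancels to the identity and can be dropped.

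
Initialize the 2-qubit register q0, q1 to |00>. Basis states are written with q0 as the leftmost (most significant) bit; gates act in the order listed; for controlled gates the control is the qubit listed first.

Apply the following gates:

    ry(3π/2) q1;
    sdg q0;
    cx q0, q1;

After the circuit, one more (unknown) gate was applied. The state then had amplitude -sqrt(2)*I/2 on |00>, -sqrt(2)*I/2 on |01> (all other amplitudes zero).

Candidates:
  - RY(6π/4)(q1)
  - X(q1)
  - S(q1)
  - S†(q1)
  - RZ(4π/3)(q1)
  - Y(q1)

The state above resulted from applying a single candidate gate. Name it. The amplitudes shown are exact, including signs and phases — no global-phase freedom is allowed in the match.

The applied gate was Y(q1).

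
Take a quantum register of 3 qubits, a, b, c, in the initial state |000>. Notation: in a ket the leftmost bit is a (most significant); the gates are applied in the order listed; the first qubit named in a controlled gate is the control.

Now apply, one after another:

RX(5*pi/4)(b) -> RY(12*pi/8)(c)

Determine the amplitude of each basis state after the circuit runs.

After the circuit, the state carries amplitude sqrt(4 - 2*sqrt(2))/4 on |000>, -sqrt(4 - 2*sqrt(2))/4 on |001>, I*sqrt(2*sqrt(2) + 4)/4 on |010>, -I*sqrt(2*sqrt(2) + 4)/4 on |011>, 0 on |100>, 0 on |101>, 0 on |110>, 0 on |111>.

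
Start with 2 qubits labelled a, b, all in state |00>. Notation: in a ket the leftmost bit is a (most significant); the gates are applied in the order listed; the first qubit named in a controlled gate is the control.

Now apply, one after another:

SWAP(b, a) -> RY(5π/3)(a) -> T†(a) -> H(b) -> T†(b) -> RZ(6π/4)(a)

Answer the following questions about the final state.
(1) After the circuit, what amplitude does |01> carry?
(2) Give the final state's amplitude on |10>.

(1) The amplitude on |01> is sqrt(6)/4.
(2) The final state's coefficient on |10> equals sqrt(2)*I/4.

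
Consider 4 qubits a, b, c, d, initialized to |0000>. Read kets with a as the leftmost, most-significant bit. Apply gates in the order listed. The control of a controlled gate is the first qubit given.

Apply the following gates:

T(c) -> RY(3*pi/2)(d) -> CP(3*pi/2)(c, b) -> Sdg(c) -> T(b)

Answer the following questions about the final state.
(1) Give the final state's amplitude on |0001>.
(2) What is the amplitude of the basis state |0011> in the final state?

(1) The amplitude on |0001> is sqrt(2)/2.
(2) The amplitude on |0011> is 0.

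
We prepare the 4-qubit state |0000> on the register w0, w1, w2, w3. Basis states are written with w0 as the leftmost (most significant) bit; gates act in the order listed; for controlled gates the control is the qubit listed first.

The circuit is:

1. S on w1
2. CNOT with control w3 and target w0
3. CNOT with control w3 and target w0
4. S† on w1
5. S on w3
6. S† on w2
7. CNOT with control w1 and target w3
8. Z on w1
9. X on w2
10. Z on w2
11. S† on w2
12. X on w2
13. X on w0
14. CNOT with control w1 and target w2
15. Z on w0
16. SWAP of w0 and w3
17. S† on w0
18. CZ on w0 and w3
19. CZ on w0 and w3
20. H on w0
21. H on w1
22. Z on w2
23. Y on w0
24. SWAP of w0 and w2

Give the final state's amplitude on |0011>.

|0011> carries amplitude 1/2 in the final state. Key observation: gates 1-4 undo each other exactly, leaving only the rest of the circuit to track.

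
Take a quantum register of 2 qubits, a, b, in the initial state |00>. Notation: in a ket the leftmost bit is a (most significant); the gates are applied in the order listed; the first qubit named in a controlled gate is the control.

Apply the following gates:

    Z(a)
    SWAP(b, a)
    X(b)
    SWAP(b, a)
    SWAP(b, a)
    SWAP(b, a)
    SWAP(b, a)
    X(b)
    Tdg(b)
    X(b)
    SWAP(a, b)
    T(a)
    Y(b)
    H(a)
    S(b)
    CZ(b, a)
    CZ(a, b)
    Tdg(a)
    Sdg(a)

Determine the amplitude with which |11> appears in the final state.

The amplitude on |11> is -sqrt(2)*I/2. Key observation: gates 3-8 undo each other exactly, leaving only the rest of the circuit to track.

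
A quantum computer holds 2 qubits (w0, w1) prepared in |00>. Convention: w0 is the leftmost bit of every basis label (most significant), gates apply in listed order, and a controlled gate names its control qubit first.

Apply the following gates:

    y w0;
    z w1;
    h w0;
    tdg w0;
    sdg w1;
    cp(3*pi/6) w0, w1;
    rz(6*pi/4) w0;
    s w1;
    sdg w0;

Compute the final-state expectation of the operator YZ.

In the final state, YZ has expectation -sqrt(2)/2.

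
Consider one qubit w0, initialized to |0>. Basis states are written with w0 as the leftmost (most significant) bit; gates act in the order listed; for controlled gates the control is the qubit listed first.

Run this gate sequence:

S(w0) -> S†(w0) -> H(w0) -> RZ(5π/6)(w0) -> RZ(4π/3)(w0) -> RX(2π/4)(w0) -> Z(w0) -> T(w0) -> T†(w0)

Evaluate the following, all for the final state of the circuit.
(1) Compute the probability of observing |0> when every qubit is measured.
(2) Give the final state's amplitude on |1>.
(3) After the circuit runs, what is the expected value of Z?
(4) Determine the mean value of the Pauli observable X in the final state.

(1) Outcome |0> occurs with probability 3/4.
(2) The amplitude on |1> is (1 - exp(I*pi/3))*exp(I*pi/12)/2.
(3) The observable Z averages to 1/2.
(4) The observable X averages to -sqrt(3)/2.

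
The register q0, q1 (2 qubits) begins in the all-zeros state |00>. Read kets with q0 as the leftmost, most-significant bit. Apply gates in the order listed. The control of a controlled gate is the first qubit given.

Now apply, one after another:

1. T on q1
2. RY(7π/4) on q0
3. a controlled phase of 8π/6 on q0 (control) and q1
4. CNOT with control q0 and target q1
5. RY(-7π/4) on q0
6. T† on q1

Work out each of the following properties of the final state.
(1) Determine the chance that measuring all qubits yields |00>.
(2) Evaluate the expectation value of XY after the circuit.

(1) The probability of measuring |00> is sqrt(2)/4 + 3/8.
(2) In the final state, XY has expectation sqrt(2)/4.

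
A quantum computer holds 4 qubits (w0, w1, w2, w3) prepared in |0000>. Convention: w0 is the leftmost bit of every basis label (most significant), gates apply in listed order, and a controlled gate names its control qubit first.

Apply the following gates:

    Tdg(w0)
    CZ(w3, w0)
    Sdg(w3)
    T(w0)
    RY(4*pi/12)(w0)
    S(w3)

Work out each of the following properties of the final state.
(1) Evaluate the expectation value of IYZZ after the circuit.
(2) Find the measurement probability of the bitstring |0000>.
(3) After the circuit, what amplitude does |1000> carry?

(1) In the final state, IYZZ has expectation 0.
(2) Outcome |0000> occurs with probability 3/4.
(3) |1000> carries amplitude 1/2 in the final state.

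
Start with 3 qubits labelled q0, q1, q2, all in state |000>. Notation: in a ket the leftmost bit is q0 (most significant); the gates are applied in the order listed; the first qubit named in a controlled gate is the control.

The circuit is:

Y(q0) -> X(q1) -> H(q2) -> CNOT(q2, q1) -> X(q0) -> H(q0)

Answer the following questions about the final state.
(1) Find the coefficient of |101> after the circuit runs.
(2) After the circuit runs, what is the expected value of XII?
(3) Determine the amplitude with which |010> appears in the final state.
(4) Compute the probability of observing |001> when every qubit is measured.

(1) The final state's coefficient on |101> equals I/2.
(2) The expectation value of XII is 1.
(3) |010> carries amplitude I/2 in the final state.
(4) A full measurement returns |001> with probability 1/4.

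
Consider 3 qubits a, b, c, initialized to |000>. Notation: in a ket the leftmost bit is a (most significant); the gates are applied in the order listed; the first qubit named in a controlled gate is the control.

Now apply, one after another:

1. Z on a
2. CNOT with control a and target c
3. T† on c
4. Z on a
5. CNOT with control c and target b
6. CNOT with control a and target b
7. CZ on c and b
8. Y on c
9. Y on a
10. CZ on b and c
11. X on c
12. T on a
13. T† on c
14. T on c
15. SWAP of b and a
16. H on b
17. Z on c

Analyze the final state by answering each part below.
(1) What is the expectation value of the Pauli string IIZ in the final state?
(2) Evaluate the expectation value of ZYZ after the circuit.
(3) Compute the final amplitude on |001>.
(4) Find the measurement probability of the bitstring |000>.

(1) The expectation value of IIZ is 1.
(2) In the final state, ZYZ has expectation 0.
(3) |001> carries amplitude 0 in the final state.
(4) A full measurement returns |000> with probability 1/2.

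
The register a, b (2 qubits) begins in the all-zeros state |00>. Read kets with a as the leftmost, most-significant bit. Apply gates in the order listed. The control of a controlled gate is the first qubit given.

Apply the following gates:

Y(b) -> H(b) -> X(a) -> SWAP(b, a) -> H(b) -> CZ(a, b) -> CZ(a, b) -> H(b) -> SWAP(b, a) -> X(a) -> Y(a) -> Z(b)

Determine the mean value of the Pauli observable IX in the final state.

The expectation value of IX is 1. Key observation: steps 3-10 multiply out to the identity, so the circuit reduces to the remaining gates.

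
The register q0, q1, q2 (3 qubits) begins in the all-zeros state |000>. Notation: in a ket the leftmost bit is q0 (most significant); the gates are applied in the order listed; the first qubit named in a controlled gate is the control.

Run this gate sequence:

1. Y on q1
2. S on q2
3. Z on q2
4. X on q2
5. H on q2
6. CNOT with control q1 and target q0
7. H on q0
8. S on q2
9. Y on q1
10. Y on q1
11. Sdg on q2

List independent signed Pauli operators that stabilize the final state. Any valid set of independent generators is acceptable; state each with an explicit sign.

The stabilizer group can be generated by -XII, -IIX, -IZI, among other valid generating sets.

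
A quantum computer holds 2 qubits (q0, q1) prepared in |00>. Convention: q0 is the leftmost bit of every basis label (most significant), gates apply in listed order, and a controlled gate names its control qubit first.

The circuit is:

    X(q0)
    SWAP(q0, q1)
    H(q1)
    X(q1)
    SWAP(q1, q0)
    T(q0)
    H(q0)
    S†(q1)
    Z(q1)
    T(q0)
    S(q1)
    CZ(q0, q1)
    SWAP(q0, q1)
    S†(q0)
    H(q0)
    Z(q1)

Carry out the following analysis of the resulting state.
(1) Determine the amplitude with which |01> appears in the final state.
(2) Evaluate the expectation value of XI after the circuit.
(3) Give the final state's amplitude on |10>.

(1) |01> carries amplitude sqrt(2)*(exp(I*pi/4) + I)/4 in the final state.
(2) In the final state, XI has expectation 1.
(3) |10> carries amplitude sqrt(2)*(-1 + exp(I*pi/4))/4 in the final state.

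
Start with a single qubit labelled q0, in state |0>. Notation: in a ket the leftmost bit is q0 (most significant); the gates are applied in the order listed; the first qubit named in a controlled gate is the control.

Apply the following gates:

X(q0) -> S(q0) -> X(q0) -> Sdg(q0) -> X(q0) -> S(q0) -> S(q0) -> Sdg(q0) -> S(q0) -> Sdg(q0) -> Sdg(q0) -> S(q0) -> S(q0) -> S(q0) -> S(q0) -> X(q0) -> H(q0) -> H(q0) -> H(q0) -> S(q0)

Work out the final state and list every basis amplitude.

The final amplitudes are sqrt(2)*I/2 on |0>, -sqrt(2)/2 on |1>.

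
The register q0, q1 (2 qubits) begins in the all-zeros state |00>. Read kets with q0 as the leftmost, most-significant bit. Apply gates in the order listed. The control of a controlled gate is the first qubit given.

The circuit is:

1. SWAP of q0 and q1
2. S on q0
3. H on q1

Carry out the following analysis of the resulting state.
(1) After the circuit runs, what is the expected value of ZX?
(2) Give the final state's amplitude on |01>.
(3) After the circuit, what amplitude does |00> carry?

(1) In the final state, ZX has expectation 1.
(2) The amplitude on |01> is sqrt(2)/2.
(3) The final state's coefficient on |00> equals sqrt(2)/2.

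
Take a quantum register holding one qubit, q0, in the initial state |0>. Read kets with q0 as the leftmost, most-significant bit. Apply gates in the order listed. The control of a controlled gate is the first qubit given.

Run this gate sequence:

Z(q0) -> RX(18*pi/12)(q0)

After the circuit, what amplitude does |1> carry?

The amplitude on |1> is -sqrt(2)*I/2.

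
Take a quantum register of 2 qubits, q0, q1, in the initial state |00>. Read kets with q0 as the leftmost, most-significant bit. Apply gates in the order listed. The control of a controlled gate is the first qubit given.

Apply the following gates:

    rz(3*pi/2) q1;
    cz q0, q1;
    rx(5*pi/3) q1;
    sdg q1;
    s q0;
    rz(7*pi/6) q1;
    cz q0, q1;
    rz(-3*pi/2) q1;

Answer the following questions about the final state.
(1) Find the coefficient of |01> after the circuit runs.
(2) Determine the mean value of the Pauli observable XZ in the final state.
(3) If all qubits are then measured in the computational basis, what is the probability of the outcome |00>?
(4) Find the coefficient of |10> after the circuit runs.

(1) |01> carries amplitude exp(I*pi/12)/2 in the final state.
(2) The observable XZ averages to 0.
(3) The probability of measuring |00> is 3/4.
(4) |10> carries amplitude 0 in the final state.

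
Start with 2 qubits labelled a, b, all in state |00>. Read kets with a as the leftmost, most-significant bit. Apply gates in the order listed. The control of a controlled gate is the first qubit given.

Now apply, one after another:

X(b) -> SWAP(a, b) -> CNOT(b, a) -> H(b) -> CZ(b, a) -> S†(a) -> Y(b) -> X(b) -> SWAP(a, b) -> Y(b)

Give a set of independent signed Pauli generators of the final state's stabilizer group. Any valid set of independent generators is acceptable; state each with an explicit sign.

One valid set of independent stabilizer generators is +XI, +IZ (any independent generating set of the same group is equally correct).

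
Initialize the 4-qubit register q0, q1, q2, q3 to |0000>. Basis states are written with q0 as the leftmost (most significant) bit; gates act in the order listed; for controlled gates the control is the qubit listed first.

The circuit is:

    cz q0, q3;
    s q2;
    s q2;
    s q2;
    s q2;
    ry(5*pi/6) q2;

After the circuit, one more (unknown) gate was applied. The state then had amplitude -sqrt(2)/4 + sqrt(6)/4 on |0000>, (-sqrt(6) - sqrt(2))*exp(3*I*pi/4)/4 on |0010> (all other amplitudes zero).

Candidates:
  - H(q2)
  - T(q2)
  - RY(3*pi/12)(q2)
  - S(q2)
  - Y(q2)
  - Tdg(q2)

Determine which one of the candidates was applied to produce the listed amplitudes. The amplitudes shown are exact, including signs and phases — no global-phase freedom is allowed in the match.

The unique candidate consistent with the amplitudes is Tdg(q2). Key observation: steps 2-5 multiply out to the identity, so the circuit reduces to the remaining gates.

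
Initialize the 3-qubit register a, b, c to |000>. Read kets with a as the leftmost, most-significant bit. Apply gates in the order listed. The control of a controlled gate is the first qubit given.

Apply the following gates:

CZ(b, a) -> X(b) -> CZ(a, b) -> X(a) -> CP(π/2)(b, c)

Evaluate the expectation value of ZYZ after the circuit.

The expectation value of ZYZ is 0.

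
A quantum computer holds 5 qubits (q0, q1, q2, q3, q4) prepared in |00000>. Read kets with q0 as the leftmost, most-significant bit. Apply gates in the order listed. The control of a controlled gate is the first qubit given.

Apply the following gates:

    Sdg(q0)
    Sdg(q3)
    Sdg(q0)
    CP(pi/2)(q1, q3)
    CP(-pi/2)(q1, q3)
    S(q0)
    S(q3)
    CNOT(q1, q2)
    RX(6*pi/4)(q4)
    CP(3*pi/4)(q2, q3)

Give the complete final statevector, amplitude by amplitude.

The final amplitudes are -sqrt(2)/2 on |00000>, -sqrt(2)*I/2 on |00001>, and 0 on every other basis state. Key observation: gates 2-7 undo each other exactly, leaving only the rest of the circuit to track.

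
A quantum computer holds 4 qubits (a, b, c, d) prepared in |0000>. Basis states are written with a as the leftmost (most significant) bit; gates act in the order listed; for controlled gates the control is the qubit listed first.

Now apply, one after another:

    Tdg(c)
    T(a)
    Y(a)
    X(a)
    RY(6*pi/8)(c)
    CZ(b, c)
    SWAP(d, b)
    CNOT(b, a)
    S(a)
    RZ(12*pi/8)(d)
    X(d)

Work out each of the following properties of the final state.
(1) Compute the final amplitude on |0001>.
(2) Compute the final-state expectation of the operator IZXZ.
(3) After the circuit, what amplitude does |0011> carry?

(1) The final state's coefficient on |0001> equals -sqrt(2 - sqrt(2))*exp(3*I*pi/4)/2.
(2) In the final state, IZXZ has expectation -sqrt(2)/2.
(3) The amplitude on |0011> is -sqrt(sqrt(2) + 2)*exp(3*I*pi/4)/2.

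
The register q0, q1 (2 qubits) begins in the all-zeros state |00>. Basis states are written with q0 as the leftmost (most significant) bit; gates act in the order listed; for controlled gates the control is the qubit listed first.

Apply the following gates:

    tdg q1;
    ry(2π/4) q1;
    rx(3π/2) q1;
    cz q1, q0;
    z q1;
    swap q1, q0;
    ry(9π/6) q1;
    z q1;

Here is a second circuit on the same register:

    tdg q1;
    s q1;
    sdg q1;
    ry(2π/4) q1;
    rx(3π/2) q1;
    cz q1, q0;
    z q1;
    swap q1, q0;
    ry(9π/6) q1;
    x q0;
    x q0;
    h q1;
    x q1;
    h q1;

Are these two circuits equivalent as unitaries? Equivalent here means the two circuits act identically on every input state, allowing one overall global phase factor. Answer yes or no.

Yes, they are equivalent — the unitaries differ by at most a global phase.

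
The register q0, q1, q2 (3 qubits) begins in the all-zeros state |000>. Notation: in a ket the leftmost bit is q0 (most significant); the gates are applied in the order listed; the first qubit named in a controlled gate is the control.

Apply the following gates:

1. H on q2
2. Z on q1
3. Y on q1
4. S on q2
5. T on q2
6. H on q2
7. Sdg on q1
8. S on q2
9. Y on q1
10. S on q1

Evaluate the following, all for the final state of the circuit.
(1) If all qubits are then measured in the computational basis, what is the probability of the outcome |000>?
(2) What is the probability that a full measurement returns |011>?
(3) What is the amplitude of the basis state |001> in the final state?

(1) The probability of measuring |000> is 1/2 - sqrt(2)/4.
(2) Outcome |011> occurs with probability 0.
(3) The final state's coefficient on |001> equals 1/2 - exp(3*I*pi/4)/2.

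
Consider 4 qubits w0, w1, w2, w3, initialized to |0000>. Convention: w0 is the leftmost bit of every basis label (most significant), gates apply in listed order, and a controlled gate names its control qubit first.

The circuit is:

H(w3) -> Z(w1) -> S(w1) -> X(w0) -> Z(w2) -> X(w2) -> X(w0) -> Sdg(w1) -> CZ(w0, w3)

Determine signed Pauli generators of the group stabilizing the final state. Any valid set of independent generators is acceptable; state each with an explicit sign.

The stabilizer group can be generated by +IIIX, +ZIII, +IZII, -IIZI, among other valid generating sets.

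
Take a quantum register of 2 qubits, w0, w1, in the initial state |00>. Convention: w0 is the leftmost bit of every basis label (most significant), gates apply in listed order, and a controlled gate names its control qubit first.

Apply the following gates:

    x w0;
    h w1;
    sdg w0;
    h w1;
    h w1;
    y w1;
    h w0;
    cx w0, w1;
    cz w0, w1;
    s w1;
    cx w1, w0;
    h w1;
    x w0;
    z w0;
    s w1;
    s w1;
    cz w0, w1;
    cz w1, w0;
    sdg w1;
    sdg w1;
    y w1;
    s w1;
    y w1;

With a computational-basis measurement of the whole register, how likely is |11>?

A full measurement returns |11> with probability 1/4.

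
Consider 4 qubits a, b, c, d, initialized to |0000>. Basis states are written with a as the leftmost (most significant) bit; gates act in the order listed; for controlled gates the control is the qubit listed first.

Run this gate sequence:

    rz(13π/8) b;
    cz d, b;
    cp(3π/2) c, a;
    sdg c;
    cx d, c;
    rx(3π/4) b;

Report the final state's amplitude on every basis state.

The final amplitudes are -sqrt(2 - sqrt(2))*exp(3*I*pi/16)/2 on |0000>, sqrt(sqrt(2) + 2)*exp(11*I*pi/16)/2 on |0100>, and 0 on every other basis state.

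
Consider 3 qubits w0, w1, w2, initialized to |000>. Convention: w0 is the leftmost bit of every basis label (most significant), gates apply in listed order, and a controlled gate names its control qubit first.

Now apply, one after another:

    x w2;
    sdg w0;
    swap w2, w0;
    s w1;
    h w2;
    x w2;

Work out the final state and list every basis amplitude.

The resulting statevector has amplitude sqrt(2)/2 on |100>, sqrt(2)/2 on |101>, and 0 on every other basis state.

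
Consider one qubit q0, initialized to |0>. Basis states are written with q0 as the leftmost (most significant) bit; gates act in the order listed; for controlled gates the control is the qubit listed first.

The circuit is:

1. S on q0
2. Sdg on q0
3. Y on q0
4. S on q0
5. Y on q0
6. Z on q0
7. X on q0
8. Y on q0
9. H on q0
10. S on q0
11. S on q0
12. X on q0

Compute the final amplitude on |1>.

The final state's coefficient on |1> equals sqrt(2)/2.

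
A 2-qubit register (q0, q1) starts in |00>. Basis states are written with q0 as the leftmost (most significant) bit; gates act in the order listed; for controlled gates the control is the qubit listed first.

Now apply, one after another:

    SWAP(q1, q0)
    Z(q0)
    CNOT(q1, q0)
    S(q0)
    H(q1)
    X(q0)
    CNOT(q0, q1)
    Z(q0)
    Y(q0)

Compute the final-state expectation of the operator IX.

The observable IX averages to 1.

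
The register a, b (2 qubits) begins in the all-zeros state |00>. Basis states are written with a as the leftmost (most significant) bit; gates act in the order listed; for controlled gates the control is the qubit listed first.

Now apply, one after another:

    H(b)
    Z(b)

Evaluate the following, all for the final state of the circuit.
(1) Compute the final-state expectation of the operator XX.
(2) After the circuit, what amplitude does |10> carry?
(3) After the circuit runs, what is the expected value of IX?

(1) In the final state, XX has expectation 0.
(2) |10> carries amplitude 0 in the final state.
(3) The expectation value of IX is -1.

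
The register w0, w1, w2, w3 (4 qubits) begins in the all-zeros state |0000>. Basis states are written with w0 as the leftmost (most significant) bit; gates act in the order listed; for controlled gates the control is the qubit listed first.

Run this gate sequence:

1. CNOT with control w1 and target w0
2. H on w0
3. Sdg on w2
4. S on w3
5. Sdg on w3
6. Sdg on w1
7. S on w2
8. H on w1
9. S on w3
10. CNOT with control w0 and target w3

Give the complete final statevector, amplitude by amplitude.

The final amplitudes are 1/2 on |0000>, 1/2 on |0100>, 1/2 on |1001>, 1/2 on |1101>, and 0 on every other basis state.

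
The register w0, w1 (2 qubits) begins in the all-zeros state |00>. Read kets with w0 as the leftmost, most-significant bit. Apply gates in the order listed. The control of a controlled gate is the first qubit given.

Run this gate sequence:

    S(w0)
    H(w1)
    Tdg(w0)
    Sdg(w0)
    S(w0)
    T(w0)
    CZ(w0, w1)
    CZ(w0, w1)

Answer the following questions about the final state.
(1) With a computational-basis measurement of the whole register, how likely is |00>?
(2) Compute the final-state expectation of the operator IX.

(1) Outcome |00> occurs with probability 1/2. Key observation: steps 3-6 multiply out to the identity, so the circuit reduces to the remaining gates.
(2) The expectation value of IX is 1.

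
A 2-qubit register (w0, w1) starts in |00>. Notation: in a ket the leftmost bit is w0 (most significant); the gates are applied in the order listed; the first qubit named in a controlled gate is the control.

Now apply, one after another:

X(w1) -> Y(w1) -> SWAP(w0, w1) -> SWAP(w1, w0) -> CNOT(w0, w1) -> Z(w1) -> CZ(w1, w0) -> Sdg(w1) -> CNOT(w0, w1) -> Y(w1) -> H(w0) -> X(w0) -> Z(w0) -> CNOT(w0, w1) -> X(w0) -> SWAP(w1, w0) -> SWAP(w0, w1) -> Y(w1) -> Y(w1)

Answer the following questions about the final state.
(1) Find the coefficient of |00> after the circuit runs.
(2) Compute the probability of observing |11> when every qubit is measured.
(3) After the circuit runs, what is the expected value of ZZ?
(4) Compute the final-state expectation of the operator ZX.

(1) |00> carries amplitude -sqrt(2)/2 in the final state.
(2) A full measurement returns |11> with probability 1/2.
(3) In the final state, ZZ has expectation 1.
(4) The observable ZX averages to 0.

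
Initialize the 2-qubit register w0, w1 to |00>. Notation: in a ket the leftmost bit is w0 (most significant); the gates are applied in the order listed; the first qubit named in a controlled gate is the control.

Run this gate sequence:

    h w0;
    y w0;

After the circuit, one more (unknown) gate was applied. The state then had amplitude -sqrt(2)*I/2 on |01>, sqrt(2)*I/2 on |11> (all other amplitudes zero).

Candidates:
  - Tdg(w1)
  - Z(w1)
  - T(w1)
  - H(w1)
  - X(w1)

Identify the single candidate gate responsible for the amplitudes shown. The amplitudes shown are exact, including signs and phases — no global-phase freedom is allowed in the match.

The unique candidate consistent with the amplitudes is X(w1).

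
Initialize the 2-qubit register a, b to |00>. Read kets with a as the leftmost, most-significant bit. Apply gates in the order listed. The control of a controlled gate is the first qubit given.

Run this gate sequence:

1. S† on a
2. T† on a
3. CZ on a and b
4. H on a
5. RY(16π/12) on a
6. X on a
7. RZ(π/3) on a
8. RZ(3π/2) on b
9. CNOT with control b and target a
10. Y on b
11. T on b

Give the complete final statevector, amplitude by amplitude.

The resulting statevector has amplitude 0 on |00>, (-sqrt(6) + sqrt(2))*exp(5*I*pi/6)/4 on |01>, 0 on |10>, (-sqrt(6) - sqrt(2))*exp(I*pi/6)/4 on |11>.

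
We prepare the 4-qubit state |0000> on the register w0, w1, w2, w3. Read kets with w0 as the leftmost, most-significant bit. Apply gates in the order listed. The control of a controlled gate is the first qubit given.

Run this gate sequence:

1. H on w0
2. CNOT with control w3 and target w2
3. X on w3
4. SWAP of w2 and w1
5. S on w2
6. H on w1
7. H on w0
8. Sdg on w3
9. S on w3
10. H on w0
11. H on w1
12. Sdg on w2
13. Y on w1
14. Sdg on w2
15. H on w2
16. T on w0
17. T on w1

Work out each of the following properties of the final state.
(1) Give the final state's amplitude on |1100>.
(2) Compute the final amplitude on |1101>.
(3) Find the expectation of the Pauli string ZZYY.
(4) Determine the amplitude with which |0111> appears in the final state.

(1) The amplitude on |1100> is 0. Key observation: steps 5-12 multiply out to the identity, so the circuit reduces to the remaining gates.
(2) The final state's coefficient on |1101> equals -1/2.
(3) The expectation value of ZZYY is 0.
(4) The final state's coefficient on |0111> equals exp(3*I*pi/4)/2.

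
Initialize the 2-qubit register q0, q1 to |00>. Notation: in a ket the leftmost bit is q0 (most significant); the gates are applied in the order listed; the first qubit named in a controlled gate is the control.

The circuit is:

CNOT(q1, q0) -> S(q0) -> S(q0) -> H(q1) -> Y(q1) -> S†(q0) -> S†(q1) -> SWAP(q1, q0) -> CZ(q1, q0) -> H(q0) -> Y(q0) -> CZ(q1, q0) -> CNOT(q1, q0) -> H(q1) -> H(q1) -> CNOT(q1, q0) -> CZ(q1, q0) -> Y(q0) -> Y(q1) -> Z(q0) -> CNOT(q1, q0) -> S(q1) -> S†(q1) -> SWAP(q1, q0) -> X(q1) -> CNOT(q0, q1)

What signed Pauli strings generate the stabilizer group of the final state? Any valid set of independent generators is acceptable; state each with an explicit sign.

The final state is stabilized by the group generated by -IY, -ZI; other independent generating sets are equally valid.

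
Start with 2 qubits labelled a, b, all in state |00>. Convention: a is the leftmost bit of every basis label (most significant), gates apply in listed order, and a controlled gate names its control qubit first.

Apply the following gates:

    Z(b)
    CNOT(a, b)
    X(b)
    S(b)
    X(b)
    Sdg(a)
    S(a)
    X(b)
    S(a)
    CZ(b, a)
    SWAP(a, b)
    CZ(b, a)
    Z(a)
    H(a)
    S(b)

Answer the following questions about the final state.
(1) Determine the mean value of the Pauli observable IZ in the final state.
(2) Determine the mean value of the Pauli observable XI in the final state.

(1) The expectation value of IZ is 1. Key observation: gates 5-8 undo each other exactly, leaving only the rest of the circuit to track.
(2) The expectation value of XI is -1.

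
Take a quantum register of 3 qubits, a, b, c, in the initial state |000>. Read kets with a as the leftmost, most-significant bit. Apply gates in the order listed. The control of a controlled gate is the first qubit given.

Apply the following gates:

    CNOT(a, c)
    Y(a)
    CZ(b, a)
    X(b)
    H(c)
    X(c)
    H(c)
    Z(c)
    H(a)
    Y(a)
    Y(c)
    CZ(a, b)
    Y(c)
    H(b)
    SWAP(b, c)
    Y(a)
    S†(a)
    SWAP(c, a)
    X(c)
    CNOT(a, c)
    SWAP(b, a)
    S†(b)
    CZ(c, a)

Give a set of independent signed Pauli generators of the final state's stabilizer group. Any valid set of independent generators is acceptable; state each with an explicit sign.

The stabilizer group can be generated by -IXZ, +IZY, +ZII, among other valid generating sets.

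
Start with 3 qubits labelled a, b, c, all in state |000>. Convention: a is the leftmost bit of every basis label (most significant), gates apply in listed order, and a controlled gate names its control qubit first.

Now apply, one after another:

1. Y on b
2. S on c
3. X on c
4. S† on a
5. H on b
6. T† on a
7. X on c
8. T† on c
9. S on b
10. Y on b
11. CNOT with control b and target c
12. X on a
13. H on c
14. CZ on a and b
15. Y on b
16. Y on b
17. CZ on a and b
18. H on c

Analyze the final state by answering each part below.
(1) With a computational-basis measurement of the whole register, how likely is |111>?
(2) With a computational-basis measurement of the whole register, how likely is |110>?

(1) A full measurement returns |111> with probability 1/2. Key observation: steps 13-18 multiply out to the identity, so the circuit reduces to the remaining gates.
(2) The probability of measuring |110> is 0.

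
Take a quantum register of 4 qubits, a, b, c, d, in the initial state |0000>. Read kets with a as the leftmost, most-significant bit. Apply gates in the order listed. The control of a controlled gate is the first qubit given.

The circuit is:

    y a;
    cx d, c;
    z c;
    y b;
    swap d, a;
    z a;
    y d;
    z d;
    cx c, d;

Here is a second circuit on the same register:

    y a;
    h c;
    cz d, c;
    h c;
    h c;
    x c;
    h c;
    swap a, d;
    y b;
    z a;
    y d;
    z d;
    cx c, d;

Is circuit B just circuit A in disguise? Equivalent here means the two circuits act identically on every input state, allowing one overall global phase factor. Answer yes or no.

Yes: on every input state the two circuits agree up to one overall phase factor.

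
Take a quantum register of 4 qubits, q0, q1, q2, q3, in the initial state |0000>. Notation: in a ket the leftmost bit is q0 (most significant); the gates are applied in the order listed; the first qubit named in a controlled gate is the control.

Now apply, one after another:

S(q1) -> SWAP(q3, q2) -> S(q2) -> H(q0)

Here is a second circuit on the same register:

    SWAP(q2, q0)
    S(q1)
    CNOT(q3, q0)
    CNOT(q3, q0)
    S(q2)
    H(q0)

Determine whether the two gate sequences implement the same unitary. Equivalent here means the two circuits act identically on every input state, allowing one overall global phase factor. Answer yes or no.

No: there is an input state on which the two circuits produce genuinely different outputs (not merely differing by a phase).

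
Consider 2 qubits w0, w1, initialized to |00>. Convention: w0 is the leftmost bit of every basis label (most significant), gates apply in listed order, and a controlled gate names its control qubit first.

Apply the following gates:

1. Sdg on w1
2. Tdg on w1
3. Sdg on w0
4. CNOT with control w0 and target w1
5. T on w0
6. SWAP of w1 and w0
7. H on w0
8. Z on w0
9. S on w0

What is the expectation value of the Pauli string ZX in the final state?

In the final state, ZX has expectation 0.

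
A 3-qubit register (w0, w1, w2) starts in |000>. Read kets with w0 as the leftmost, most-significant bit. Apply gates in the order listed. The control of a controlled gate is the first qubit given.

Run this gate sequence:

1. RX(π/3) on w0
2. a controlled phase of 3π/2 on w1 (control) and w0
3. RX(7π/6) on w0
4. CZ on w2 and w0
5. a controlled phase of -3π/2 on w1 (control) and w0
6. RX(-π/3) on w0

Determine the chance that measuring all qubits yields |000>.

Outcome |000> occurs with probability 1/2 - sqrt(3)/4.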